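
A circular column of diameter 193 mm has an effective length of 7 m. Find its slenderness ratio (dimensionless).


Radius of gyration r = d / 4 = 193 / 4 = 48.25 mm
L_eff = 7000.0 mm
Slenderness ratio = L / r = 7000.0 / 48.25 = 145.08 (dimensionless)

145.08 (dimensionless)


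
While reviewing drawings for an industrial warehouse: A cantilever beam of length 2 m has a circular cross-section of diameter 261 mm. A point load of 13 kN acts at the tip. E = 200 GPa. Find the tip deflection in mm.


I = pi * d^4 / 64 = pi * 261^4 / 64 = 227788569.92 mm^4
L = 2000.0 mm, P = 13000.0 N, E = 200000.0 MPa
delta = P * L^3 / (3 * E * I)
= 13000.0 * 2000.0^3 / (3 * 200000.0 * 227788569.92)
= 0.7609 mm

0.7609 mm


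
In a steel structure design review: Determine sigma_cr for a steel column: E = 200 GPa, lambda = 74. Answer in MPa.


sigma_cr = pi^2 * E / lambda^2
= 9.8696 * 200000.0 / 74^2
= 9.8696 * 200000.0 / 5476
= 360.4677 MPa

360.4677 MPa


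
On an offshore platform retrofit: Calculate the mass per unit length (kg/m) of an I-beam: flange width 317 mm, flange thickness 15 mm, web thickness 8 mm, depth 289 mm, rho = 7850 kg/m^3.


A_flanges = 2 * 317 * 15 = 9510 mm^2
A_web = (289 - 2 * 15) * 8 = 2072 mm^2
A_total = 9510 + 2072 = 11582 mm^2 = 0.011582 m^2
Weight = rho * A = 7850 * 0.011582 = 90.9187 kg/m

90.9187 kg/m


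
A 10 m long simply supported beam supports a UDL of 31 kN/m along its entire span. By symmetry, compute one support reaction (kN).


Total load = w * L = 31 * 10 = 310 kN
By symmetry, each reaction R = total / 2 = 310 / 2 = 155.0 kN

155.0 kN


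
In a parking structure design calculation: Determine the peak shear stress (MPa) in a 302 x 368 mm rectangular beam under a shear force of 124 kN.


A = b * h = 302 * 368 = 111136 mm^2
V = 124 kN = 124000.0 N
tau_max = 1.5 * V / A = 1.5 * 124000.0 / 111136
= 1.6736 MPa

1.6736 MPa


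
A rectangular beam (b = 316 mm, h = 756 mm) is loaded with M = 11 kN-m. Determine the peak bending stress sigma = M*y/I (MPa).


I = b * h^3 / 12 = 316 * 756^3 / 12 = 11378138688.0 mm^4
y = h / 2 = 756 / 2 = 378.0 mm
M = 11 kN-m = 11000000.0 N-mm
sigma = M * y / I = 11000000.0 * 378.0 / 11378138688.0
= 0.37 MPa

0.37 MPa


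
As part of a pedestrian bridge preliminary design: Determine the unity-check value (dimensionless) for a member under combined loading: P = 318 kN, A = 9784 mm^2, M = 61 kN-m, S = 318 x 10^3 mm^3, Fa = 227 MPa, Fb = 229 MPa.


f_a = P / A = 318000.0 / 9784 = 32.502 MPa
f_b = M / S = 61000000.0 / 318000.0 = 191.8239 MPa
Ratio = f_a / Fa + f_b / Fb
= 32.502 / 227 + 191.8239 / 229
= 0.9808 (dimensionless)

0.9808 (dimensionless)


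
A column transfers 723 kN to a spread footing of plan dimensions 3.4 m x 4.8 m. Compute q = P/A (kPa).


A = 3.4 * 4.8 = 16.32 m^2
q = P / A = 723 / 16.32
= 44.3015 kPa

44.3015 kPa


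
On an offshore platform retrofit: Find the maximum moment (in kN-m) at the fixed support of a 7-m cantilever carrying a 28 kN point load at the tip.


For a cantilever with a point load at the free end:
M_max = P * L = 28 * 7 = 196 kN-m

196 kN-m


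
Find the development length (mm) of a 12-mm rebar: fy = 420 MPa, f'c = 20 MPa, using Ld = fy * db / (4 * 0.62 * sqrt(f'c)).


Ld = (fy * db) / (4 * 0.62 * sqrt(f'c))
= (420 * 12) / (4 * 0.62 * sqrt(20))
= 5040 / 11.0909
= 454.43 mm

454.43 mm


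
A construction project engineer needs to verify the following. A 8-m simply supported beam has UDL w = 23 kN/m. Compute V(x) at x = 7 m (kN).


R_A = w * L / 2 = 23 * 8 / 2 = 92.0 kN
V(x) = R_A - w * x = 92.0 - 23 * 7
= -69.0 kN

-69.0 kN


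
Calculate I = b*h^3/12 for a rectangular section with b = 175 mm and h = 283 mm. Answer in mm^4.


I = b * h^3 / 12
= 175 * 283^3 / 12
= 175 * 22665187 / 12
= 330533977.08 mm^4

330533977.08 mm^4


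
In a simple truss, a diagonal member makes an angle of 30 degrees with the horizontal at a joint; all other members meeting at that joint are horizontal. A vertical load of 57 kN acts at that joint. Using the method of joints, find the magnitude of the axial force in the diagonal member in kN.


At the joint, only the diagonal has a vertical component, so vertical equilibrium gives:
F * sin(30) = 57
F = 57 / sin(30)
= 57 / 0.5
= 114.0 kN

114.0 kN


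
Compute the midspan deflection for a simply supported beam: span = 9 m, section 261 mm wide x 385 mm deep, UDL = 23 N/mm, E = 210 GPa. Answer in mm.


I = 261 * 385^3 / 12 = 1241199093.75 mm^4
L = 9000.0 mm, w = 23 N/mm, E = 210000.0 MPa
delta = 5 * w * L^4 / (384 * E * I)
= 5 * 23 * 9000.0^4 / (384 * 210000.0 * 1241199093.75)
= 7.5383 mm

7.5383 mm


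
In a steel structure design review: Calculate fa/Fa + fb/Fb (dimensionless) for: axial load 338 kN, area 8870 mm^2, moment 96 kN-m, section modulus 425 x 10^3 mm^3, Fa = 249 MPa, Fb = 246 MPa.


f_a = P / A = 338000.0 / 8870 = 38.106 MPa
f_b = M / S = 96000000.0 / 425000.0 = 225.8824 MPa
Ratio = f_a / Fa + f_b / Fb
= 38.106 / 249 + 225.8824 / 246
= 1.0713 (dimensionless)

1.0713 (dimensionless)


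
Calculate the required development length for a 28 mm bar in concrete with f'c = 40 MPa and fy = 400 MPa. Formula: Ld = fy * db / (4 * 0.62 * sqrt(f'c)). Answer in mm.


Ld = (fy * db) / (4 * 0.62 * sqrt(f'c))
= (400 * 28) / (4 * 0.62 * sqrt(40))
= 11200 / 15.6849
= 714.06 mm

714.06 mm


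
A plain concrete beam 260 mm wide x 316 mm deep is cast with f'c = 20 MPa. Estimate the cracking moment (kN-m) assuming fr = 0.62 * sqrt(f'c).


fr = 0.62 * sqrt(20) = 0.62 * 4.4721 = 2.7727 MPa
I = 260 * 316^3 / 12 = 683680746.67 mm^4
y_t = 158.0 mm
M_cr = fr * I / y_t = 2.7727 * 683680746.67 / 158.0 N-mm
= 11.9978 kN-m

11.9978 kN-m


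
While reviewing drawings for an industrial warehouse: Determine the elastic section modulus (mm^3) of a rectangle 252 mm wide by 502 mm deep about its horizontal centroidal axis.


S = b * h^2 / 6
= 252 * 502^2 / 6
= 252 * 252004 / 6
= 10584168.0 mm^3

10584168.0 mm^3


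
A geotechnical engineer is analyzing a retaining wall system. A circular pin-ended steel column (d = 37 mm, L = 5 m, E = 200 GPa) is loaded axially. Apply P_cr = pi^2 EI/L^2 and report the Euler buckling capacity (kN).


I = pi * d^4 / 64 = 91997.66 mm^4
L = 5000.0 mm
P_cr = pi^2 * E * I / L^2
= 9.8696 * 200000.0 * 91997.66 / 5000.0^2
= 7263.84 N = 7.2638 kN

7.2638 kN


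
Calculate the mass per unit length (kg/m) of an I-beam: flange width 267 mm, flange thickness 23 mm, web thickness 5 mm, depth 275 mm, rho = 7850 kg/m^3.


A_flanges = 2 * 267 * 23 = 12282 mm^2
A_web = (275 - 2 * 23) * 5 = 1145 mm^2
A_total = 12282 + 1145 = 13427 mm^2 = 0.013427 m^2
Weight = rho * A = 7850 * 0.013427 = 105.4019 kg/m

105.4019 kg/m


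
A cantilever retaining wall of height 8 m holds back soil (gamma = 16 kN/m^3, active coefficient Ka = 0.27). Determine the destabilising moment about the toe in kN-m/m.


Pa = 0.5 * Ka * gamma * H^2
= 0.5 * 0.27 * 16 * 8^2
= 138.24 kN/m
Arm = H / 3 = 8 / 3 = 2.6667 m
Mo = Pa * arm = Pa * H / 3 = 138.24 * 8 / 3 = 368.64 kN-m/m

368.64 kN-m/m


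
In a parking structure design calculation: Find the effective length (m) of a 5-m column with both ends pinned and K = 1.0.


L_eff = K * L
= 1.0 * 5
= 5.0 m

5.0 m


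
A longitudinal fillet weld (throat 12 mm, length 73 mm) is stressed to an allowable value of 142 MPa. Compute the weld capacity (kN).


Strength = throat * length * allowable stress
= 12 * 73 * 142 N
= 124392 N
= 124.39 kN

124.39 kN


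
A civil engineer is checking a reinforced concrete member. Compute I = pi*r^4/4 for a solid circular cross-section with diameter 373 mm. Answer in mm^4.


r = d / 2 = 373 / 2 = 186.5 mm
I = pi * r^4 / 4 = pi * 186.5^4 / 4
= 950178558.36 mm^4

950178558.36 mm^4


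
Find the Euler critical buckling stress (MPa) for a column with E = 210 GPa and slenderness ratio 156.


sigma_cr = pi^2 * E / lambda^2
= 9.8696 * 210000.0 / 156^2
= 9.8696 * 210000.0 / 24336
= 85.1667 MPa

85.1667 MPa


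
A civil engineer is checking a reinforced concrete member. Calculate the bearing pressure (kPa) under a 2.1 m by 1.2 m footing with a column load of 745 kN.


A = 2.1 * 1.2 = 2.52 m^2
q = P / A = 745 / 2.52
= 295.6349 kPa

295.6349 kPa


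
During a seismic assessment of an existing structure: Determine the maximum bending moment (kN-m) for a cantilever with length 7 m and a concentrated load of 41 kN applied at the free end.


For a cantilever with a point load at the free end:
M_max = P * L = 41 * 7 = 287 kN-m

287 kN-m


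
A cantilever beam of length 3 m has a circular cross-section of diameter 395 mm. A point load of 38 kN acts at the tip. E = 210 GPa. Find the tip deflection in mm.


I = pi * d^4 / 64 = pi * 395^4 / 64 = 1194973518.81 mm^4
L = 3000.0 mm, P = 38000.0 N, E = 210000.0 MPa
delta = P * L^3 / (3 * E * I)
= 38000.0 * 3000.0^3 / (3 * 210000.0 * 1194973518.81)
= 1.3629 mm

1.3629 mm


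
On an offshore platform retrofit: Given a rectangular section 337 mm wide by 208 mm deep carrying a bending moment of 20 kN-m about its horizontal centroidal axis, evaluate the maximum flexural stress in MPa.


I = b * h^3 / 12 = 337 * 208^3 / 12 = 252719445.33 mm^4
y = h / 2 = 208 / 2 = 104.0 mm
M = 20 kN-m = 20000000.0 N-mm
sigma = M * y / I = 20000000.0 * 104.0 / 252719445.33
= 8.23 MPa

8.23 MPa


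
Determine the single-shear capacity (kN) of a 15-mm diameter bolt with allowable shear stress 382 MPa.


A = pi * d^2 / 4 = pi * 15^2 / 4 = 176.7146 mm^2
V = f_v * A / 1000 = 382 * 176.7146 / 1000
= 67.505 kN

67.505 kN


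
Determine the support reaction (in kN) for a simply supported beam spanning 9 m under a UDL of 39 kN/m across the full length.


Total load = w * L = 39 * 9 = 351 kN
By symmetry, each reaction R = total / 2 = 351 / 2 = 175.5 kN

175.5 kN


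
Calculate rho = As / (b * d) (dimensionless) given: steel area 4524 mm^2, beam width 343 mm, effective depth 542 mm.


rho = As / (b * d)
= 4524 / (343 * 542)
= 4524 / 185906
= 0.024335 (dimensionless)

0.024335 (dimensionless)


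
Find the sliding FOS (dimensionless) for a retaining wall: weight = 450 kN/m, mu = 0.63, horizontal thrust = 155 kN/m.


Resisting force = mu * W = 0.63 * 450 = 283.5 kN/m
FOS = Resisting / Driving = 283.5 / 155
= 1.829 (dimensionless)

1.829 (dimensionless)


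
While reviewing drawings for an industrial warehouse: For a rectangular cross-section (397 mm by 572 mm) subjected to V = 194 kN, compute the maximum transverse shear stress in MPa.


A = b * h = 397 * 572 = 227084 mm^2
V = 194 kN = 194000.0 N
tau_max = 1.5 * V / A = 1.5 * 194000.0 / 227084
= 1.2815 MPa

1.2815 MPa


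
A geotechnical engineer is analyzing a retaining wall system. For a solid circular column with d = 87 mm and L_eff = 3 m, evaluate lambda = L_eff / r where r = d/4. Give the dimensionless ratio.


Radius of gyration r = d / 4 = 87 / 4 = 21.75 mm
L_eff = 3000.0 mm
Slenderness ratio = L / r = 3000.0 / 21.75 = 137.93 (dimensionless)

137.93 (dimensionless)


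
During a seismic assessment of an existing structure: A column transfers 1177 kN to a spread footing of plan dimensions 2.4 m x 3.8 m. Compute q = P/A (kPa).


A = 2.4 * 3.8 = 9.12 m^2
q = P / A = 1177 / 9.12
= 129.057 kPa

129.057 kPa


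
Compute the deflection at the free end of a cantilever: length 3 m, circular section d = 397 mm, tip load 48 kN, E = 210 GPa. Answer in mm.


I = pi * d^4 / 64 = pi * 397^4 / 64 = 1219359948.0 mm^4
L = 3000.0 mm, P = 48000.0 N, E = 210000.0 MPa
delta = P * L^3 / (3 * E * I)
= 48000.0 * 3000.0^3 / (3 * 210000.0 * 1219359948.0)
= 1.6871 mm

1.6871 mm


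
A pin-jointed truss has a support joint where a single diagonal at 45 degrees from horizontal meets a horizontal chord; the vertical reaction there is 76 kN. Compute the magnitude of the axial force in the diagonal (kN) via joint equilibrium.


At the joint, only the diagonal has a vertical component, so vertical equilibrium gives:
F * sin(45) = 76
F = 76 / sin(45)
= 76 / 0.707107
= 107.48 kN

107.48 kN


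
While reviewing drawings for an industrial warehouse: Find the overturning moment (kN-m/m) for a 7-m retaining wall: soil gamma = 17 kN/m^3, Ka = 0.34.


Pa = 0.5 * Ka * gamma * H^2
= 0.5 * 0.34 * 17 * 7^2
= 141.61 kN/m
Arm = H / 3 = 7 / 3 = 2.3333 m
Mo = Pa * arm = Pa * H / 3 = 141.61 * 7 / 3 = 330.4233 kN-m/m

330.4233 kN-m/m


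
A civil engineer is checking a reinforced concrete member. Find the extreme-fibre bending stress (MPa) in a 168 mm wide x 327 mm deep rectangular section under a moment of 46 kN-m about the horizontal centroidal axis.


I = b * h^3 / 12 = 168 * 327^3 / 12 = 489520962.0 mm^4
y = h / 2 = 327 / 2 = 163.5 mm
M = 46 kN-m = 46000000.0 N-mm
sigma = M * y / I = 46000000.0 * 163.5 / 489520962.0
= 15.36 MPa

15.36 MPa


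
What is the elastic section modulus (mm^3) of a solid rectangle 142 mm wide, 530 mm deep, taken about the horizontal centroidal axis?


S = b * h^2 / 6
= 142 * 530^2 / 6
= 142 * 280900 / 6
= 6647966.67 mm^3

6647966.67 mm^3


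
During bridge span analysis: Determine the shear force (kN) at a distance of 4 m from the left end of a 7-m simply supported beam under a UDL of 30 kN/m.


R_A = w * L / 2 = 30 * 7 / 2 = 105.0 kN
V(x) = R_A - w * x = 105.0 - 30 * 4
= -15.0 kN

-15.0 kN


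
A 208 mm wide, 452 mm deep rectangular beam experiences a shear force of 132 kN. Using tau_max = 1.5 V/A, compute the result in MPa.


A = b * h = 208 * 452 = 94016 mm^2
V = 132 kN = 132000.0 N
tau_max = 1.5 * V / A = 1.5 * 132000.0 / 94016
= 2.106 MPa

2.106 MPa


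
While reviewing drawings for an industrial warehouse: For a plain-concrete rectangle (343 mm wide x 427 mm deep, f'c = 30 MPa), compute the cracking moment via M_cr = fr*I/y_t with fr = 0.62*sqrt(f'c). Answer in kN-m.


fr = 0.62 * sqrt(30) = 0.62 * 5.4772 = 3.3959 MPa
I = 343 * 427^3 / 12 = 2225340639.08 mm^4
y_t = 213.5 mm
M_cr = fr * I / y_t = 3.3959 * 2225340639.08 / 213.5 N-mm
= 35.3957 kN-m

35.3957 kN-m


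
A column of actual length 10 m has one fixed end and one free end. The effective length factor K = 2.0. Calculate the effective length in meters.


L_eff = K * L
= 2.0 * 10
= 20.0 m

20.0 m


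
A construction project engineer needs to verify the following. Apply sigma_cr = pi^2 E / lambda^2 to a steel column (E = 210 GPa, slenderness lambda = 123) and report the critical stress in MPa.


sigma_cr = pi^2 * E / lambda^2
= 9.8696 * 210000.0 / 123^2
= 9.8696 * 210000.0 / 15129
= 136.9963 MPa

136.9963 MPa


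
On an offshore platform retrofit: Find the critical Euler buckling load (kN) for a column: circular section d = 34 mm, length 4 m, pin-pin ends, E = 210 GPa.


I = pi * d^4 / 64 = 65597.24 mm^4
L = 4000.0 mm
P_cr = pi^2 * E * I / L^2
= 9.8696 * 210000.0 * 65597.24 / 4000.0^2
= 8497.37 N = 8.4974 kN

8.4974 kN


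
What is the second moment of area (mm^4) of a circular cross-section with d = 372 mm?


r = d / 2 = 372 / 2 = 186.0 mm
I = pi * r^4 / 4 = pi * 186.0^4 / 4
= 940029879.65 mm^4

940029879.65 mm^4


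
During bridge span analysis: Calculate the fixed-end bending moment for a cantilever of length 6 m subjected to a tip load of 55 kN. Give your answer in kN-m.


For a cantilever with a point load at the free end:
M_max = P * L = 55 * 6 = 330 kN-m

330 kN-m


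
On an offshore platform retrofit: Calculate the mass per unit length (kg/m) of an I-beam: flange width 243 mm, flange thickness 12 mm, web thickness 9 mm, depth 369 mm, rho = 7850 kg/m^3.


A_flanges = 2 * 243 * 12 = 5832 mm^2
A_web = (369 - 2 * 12) * 9 = 3105 mm^2
A_total = 5832 + 3105 = 8937 mm^2 = 0.008937 m^2
Weight = rho * A = 7850 * 0.008937 = 70.1555 kg/m

70.1555 kg/m


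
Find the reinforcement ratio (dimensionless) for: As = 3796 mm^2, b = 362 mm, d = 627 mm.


rho = As / (b * d)
= 3796 / (362 * 627)
= 3796 / 226974
= 0.016724 (dimensionless)

0.016724 (dimensionless)


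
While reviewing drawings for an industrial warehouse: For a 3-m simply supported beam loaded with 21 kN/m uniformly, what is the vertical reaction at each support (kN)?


Total load = w * L = 21 * 3 = 63 kN
By symmetry, each reaction R = total / 2 = 63 / 2 = 31.5 kN

31.5 kN


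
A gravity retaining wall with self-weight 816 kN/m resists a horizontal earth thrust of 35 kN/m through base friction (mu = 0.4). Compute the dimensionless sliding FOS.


Resisting force = mu * W = 0.4 * 816 = 326.4 kN/m
FOS = Resisting / Driving = 326.4 / 35
= 9.3257 (dimensionless)

9.3257 (dimensionless)


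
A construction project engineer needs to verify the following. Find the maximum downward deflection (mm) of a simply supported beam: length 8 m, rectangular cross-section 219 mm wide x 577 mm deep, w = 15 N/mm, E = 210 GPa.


I = 219 * 577^3 / 12 = 3505825602.25 mm^4
L = 8000.0 mm, w = 15 N/mm, E = 210000.0 MPa
delta = 5 * w * L^4 / (384 * E * I)
= 5 * 15 * 8000.0^4 / (384 * 210000.0 * 3505825602.25)
= 1.0866 mm

1.0866 mm


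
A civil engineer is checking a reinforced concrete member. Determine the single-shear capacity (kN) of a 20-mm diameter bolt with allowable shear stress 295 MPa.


A = pi * d^2 / 4 = pi * 20^2 / 4 = 314.1593 mm^2
V = f_v * A / 1000 = 295 * 314.1593 / 1000
= 92.677 kN

92.677 kN


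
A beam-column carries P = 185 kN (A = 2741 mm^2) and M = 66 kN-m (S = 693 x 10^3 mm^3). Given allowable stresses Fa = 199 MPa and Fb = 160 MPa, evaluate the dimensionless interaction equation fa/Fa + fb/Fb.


f_a = P / A = 185000.0 / 2741 = 67.4936 MPa
f_b = M / S = 66000000.0 / 693000.0 = 95.2381 MPa
Ratio = f_a / Fa + f_b / Fb
= 67.4936 / 199 + 95.2381 / 160
= 0.9344 (dimensionless)

0.9344 (dimensionless)


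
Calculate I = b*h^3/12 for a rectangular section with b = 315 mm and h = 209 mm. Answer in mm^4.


I = b * h^3 / 12
= 315 * 209^3 / 12
= 315 * 9129329 / 12
= 239644886.25 mm^4

239644886.25 mm^4


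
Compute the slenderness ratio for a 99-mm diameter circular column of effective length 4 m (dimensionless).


Radius of gyration r = d / 4 = 99 / 4 = 24.75 mm
L_eff = 4000.0 mm
Slenderness ratio = L / r = 4000.0 / 24.75 = 161.62 (dimensionless)

161.62 (dimensionless)


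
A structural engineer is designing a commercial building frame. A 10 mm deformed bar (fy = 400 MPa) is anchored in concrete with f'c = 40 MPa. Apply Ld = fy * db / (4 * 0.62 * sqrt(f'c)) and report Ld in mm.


Ld = (fy * db) / (4 * 0.62 * sqrt(f'c))
= (400 * 10) / (4 * 0.62 * sqrt(40))
= 4000 / 15.6849
= 255.02 mm

255.02 mm


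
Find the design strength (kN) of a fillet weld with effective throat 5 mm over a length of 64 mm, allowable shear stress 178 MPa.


Strength = throat * length * allowable stress
= 5 * 64 * 178 N
= 56960 N
= 56.96 kN

56.96 kN


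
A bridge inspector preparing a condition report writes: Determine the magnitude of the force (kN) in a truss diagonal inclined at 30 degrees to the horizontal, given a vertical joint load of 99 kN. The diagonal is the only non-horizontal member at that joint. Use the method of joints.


At the joint, only the diagonal has a vertical component, so vertical equilibrium gives:
F * sin(30) = 99
F = 99 / sin(30)
= 99 / 0.5
= 198.0 kN

198.0 kN


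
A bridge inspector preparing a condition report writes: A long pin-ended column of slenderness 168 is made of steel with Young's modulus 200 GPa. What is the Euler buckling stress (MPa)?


sigma_cr = pi^2 * E / lambda^2
= 9.8696 * 200000.0 / 168^2
= 9.8696 * 200000.0 / 28224
= 69.9377 MPa

69.9377 MPa


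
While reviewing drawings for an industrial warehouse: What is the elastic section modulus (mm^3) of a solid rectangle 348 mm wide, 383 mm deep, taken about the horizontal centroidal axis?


S = b * h^2 / 6
= 348 * 383^2 / 6
= 348 * 146689 / 6
= 8507962.0 mm^3

8507962.0 mm^3


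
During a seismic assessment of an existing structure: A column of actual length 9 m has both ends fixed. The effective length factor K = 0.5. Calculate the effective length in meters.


L_eff = K * L
= 0.5 * 9
= 4.5 m

4.5 m


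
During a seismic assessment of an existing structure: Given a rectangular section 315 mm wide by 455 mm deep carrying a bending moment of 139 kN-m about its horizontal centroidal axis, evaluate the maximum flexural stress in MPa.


I = b * h^3 / 12 = 315 * 455^3 / 12 = 2472654843.75 mm^4
y = h / 2 = 455 / 2 = 227.5 mm
M = 139 kN-m = 139000000.0 N-mm
sigma = M * y / I = 139000000.0 * 227.5 / 2472654843.75
= 12.79 MPa

12.79 MPa


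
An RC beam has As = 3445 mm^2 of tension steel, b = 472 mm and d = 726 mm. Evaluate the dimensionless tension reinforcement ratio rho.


rho = As / (b * d)
= 3445 / (472 * 726)
= 3445 / 342672
= 0.010053 (dimensionless)

0.010053 (dimensionless)


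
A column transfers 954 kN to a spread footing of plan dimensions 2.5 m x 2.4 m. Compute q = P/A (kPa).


A = 2.5 * 2.4 = 6.0 m^2
q = P / A = 954 / 6.0
= 159.0 kPa

159.0 kPa


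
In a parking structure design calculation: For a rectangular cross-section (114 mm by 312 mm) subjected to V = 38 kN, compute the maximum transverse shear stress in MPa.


A = b * h = 114 * 312 = 35568 mm^2
V = 38 kN = 38000.0 N
tau_max = 1.5 * V / A = 1.5 * 38000.0 / 35568
= 1.6026 MPa

1.6026 MPa


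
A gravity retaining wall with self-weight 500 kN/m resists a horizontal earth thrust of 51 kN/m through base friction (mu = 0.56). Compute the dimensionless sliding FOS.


Resisting force = mu * W = 0.56 * 500 = 280.0 kN/m
FOS = Resisting / Driving = 280.0 / 51
= 5.4902 (dimensionless)

5.4902 (dimensionless)


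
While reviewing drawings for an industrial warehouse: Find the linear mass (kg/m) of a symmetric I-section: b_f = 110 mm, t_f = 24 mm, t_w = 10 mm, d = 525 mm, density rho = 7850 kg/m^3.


A_flanges = 2 * 110 * 24 = 5280 mm^2
A_web = (525 - 2 * 24) * 10 = 4770 mm^2
A_total = 5280 + 4770 = 10050 mm^2 = 0.010050 m^2
Weight = rho * A = 7850 * 0.010050 = 78.8925 kg/m

78.8925 kg/m


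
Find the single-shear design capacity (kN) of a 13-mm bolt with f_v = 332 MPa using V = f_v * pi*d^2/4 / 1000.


A = pi * d^2 / 4 = pi * 13^2 / 4 = 132.7323 mm^2
V = f_v * A / 1000 = 332 * 132.7323 / 1000
= 44.0671 kN

44.0671 kN


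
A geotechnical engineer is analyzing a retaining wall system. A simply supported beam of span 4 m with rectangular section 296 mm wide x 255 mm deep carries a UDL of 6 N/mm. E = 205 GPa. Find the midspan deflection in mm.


I = 296 * 255^3 / 12 = 409007250.0 mm^4
L = 4000.0 mm, w = 6 N/mm, E = 205000.0 MPa
delta = 5 * w * L^4 / (384 * E * I)
= 5 * 6 * 4000.0^4 / (384 * 205000.0 * 409007250.0)
= 0.2385 mm

0.2385 mm


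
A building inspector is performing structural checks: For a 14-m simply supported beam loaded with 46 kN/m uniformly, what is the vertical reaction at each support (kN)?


Total load = w * L = 46 * 14 = 644 kN
By symmetry, each reaction R = total / 2 = 644 / 2 = 322.0 kN

322.0 kN


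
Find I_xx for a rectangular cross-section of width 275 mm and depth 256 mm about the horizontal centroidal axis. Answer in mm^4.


I = b * h^3 / 12
= 275 * 256^3 / 12
= 275 * 16777216 / 12
= 384477866.67 mm^4

384477866.67 mm^4


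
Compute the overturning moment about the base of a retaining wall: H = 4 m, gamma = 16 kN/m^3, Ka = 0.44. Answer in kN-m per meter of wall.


Pa = 0.5 * Ka * gamma * H^2
= 0.5 * 0.44 * 16 * 4^2
= 56.32 kN/m
Arm = H / 3 = 4 / 3 = 1.3333 m
Mo = Pa * arm = Pa * H / 3 = 56.32 * 4 / 3 = 75.0933 kN-m/m

75.0933 kN-m/m


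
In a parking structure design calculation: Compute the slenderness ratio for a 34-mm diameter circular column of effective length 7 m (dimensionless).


Radius of gyration r = d / 4 = 34 / 4 = 8.5 mm
L_eff = 7000.0 mm
Slenderness ratio = L / r = 7000.0 / 8.5 = 823.53 (dimensionless)

823.53 (dimensionless)


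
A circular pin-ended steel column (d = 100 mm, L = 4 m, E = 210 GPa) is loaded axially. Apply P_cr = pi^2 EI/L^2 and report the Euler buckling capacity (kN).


I = pi * d^4 / 64 = 4908738.52 mm^4
L = 4000.0 mm
P_cr = pi^2 * E * I / L^2
= 9.8696 * 210000.0 * 4908738.52 / 4000.0^2
= 635870.91 N = 635.8709 kN

635.8709 kN


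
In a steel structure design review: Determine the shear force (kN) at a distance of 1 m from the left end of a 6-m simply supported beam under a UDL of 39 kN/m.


R_A = w * L / 2 = 39 * 6 / 2 = 117.0 kN
V(x) = R_A - w * x = 117.0 - 39 * 1
= 78.0 kN

78.0 kN


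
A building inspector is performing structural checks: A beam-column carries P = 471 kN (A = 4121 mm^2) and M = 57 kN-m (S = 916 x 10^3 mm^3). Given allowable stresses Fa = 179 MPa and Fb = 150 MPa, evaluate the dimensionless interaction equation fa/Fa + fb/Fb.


f_a = P / A = 471000.0 / 4121 = 114.2926 MPa
f_b = M / S = 57000000.0 / 916000.0 = 62.2271 MPa
Ratio = f_a / Fa + f_b / Fb
= 114.2926 / 179 + 62.2271 / 150
= 1.0534 (dimensionless)

1.0534 (dimensionless)


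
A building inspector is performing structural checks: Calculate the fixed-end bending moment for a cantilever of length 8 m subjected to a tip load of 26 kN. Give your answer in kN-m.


For a cantilever with a point load at the free end:
M_max = P * L = 26 * 8 = 208 kN-m

208 kN-m


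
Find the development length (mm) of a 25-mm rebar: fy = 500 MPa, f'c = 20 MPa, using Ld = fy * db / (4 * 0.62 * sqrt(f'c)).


Ld = (fy * db) / (4 * 0.62 * sqrt(f'c))
= (500 * 25) / (4 * 0.62 * sqrt(20))
= 12500 / 11.0909
= 1127.05 mm

1127.05 mm


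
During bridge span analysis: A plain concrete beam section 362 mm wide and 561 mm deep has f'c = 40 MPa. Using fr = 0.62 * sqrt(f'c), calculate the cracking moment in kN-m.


fr = 0.62 * sqrt(40) = 0.62 * 6.3246 = 3.9212 MPa
I = 362 * 561^3 / 12 = 5326180843.5 mm^4
y_t = 280.5 mm
M_cr = fr * I / y_t = 3.9212 * 5326180843.5 / 280.5 N-mm
= 74.4569 kN-m

74.4569 kN-m


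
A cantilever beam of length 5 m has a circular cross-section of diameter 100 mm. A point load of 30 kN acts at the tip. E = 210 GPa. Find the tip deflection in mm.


I = pi * d^4 / 64 = pi * 100^4 / 64 = 4908738.52 mm^4
L = 5000.0 mm, P = 30000.0 N, E = 210000.0 MPa
delta = P * L^3 / (3 * E * I)
= 30000.0 * 5000.0^3 / (3 * 210000.0 * 4908738.52)
= 1212.6091 mm

1212.6091 mm


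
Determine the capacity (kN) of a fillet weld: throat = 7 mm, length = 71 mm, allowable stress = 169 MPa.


Strength = throat * length * allowable stress
= 7 * 71 * 169 N
= 83993 N
= 83.99 kN

83.99 kN


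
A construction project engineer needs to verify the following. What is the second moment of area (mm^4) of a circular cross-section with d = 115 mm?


r = d / 2 = 115 / 2 = 57.5 mm
I = pi * r^4 / 4 = pi * 57.5^4 / 4
= 8585414.35 mm^4

8585414.35 mm^4


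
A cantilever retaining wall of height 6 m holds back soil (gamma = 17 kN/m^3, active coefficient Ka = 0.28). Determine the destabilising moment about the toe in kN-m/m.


Pa = 0.5 * Ka * gamma * H^2
= 0.5 * 0.28 * 17 * 6^2
= 85.68 kN/m
Arm = H / 3 = 6 / 3 = 2.0 m
Mo = Pa * arm = Pa * H / 3 = 85.68 * 6 / 3 = 171.36 kN-m/m

171.36 kN-m/m


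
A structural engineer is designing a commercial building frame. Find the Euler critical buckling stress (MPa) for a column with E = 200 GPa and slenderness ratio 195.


sigma_cr = pi^2 * E / lambda^2
= 9.8696 * 200000.0 / 195^2
= 9.8696 * 200000.0 / 38025
= 51.9111 MPa

51.9111 MPa


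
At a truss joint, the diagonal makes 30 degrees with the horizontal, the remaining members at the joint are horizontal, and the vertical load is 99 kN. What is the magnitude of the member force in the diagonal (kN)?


At the joint, only the diagonal has a vertical component, so vertical equilibrium gives:
F * sin(30) = 99
F = 99 / sin(30)
= 99 / 0.5
= 198.0 kN

198.0 kN


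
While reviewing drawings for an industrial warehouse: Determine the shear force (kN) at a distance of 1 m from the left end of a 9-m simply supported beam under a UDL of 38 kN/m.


R_A = w * L / 2 = 38 * 9 / 2 = 171.0 kN
V(x) = R_A - w * x = 171.0 - 38 * 1
= 133.0 kN

133.0 kN


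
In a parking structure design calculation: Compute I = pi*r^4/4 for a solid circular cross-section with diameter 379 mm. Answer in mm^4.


r = d / 2 = 379 / 2 = 189.5 mm
I = pi * r^4 / 4 = pi * 189.5^4 / 4
= 1012807103.26 mm^4

1012807103.26 mm^4


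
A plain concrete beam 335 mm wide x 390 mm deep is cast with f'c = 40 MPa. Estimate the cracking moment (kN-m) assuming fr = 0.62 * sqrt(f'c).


fr = 0.62 * sqrt(40) = 0.62 * 6.3246 = 3.9212 MPa
I = 335 * 390^3 / 12 = 1655988750.0 mm^4
y_t = 195.0 mm
M_cr = fr * I / y_t = 3.9212 * 1655988750.0 / 195.0 N-mm
= 33.3 kN-m

33.3 kN-m


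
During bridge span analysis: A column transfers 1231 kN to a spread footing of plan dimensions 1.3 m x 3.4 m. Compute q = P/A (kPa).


A = 1.3 * 3.4 = 4.42 m^2
q = P / A = 1231 / 4.42
= 278.5068 kPa

278.5068 kPa


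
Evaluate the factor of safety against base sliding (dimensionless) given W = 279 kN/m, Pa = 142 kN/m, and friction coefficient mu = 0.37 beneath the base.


Resisting force = mu * W = 0.37 * 279 = 103.23 kN/m
FOS = Resisting / Driving = 103.23 / 142
= 0.727 (dimensionless)

0.727 (dimensionless)


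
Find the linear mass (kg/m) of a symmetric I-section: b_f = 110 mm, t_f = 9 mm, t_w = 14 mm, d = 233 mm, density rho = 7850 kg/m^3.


A_flanges = 2 * 110 * 9 = 1980 mm^2
A_web = (233 - 2 * 9) * 14 = 3010 mm^2
A_total = 1980 + 3010 = 4990 mm^2 = 0.004990 m^2
Weight = rho * A = 7850 * 0.004990 = 39.1715 kg/m

39.1715 kg/m


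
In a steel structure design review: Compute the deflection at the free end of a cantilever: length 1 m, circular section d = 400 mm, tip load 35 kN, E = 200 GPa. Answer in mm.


I = pi * d^4 / 64 = pi * 400^4 / 64 = 1256637061.44 mm^4
L = 1000.0 mm, P = 35000.0 N, E = 200000.0 MPa
delta = P * L^3 / (3 * E * I)
= 35000.0 * 1000.0^3 / (3 * 200000.0 * 1256637061.44)
= 0.0464 mm

0.0464 mm


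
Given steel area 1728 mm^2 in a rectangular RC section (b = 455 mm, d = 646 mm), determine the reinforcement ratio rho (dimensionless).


rho = As / (b * d)
= 1728 / (455 * 646)
= 1728 / 293930
= 0.005879 (dimensionless)

0.005879 (dimensionless)


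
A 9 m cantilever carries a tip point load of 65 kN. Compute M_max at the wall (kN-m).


For a cantilever with a point load at the free end:
M_max = P * L = 65 * 9 = 585 kN-m

585 kN-m


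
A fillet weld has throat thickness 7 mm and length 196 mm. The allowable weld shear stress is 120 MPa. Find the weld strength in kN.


Strength = throat * length * allowable stress
= 7 * 196 * 120 N
= 164640 N
= 164.64 kN

164.64 kN


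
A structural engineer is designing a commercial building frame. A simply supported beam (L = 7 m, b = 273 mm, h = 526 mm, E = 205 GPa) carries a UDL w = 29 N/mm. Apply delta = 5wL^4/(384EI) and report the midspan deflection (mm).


I = 273 * 526^3 / 12 = 3310843354.0 mm^4
L = 7000.0 mm, w = 29 N/mm, E = 205000.0 MPa
delta = 5 * w * L^4 / (384 * E * I)
= 5 * 29 * 7000.0^4 / (384 * 205000.0 * 3310843354.0)
= 1.3358 mm

1.3358 mm


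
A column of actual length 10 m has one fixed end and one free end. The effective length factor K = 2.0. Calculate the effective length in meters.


L_eff = K * L
= 2.0 * 10
= 20.0 m

20.0 m


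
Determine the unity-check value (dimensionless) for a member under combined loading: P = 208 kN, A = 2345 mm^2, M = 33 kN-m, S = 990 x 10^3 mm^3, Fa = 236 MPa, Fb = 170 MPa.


f_a = P / A = 208000.0 / 2345 = 88.6994 MPa
f_b = M / S = 33000000.0 / 990000.0 = 33.3333 MPa
Ratio = f_a / Fa + f_b / Fb
= 88.6994 / 236 + 33.3333 / 170
= 0.5719 (dimensionless)

0.5719 (dimensionless)


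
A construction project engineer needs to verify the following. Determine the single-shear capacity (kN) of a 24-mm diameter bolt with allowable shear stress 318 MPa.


A = pi * d^2 / 4 = pi * 24^2 / 4 = 452.3893 mm^2
V = f_v * A / 1000 = 318 * 452.3893 / 1000
= 143.8598 kN

143.8598 kN


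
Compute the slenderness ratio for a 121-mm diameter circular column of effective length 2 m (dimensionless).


Radius of gyration r = d / 4 = 121 / 4 = 30.25 mm
L_eff = 2000.0 mm
Slenderness ratio = L / r = 2000.0 / 30.25 = 66.12 (dimensionless)

66.12 (dimensionless)


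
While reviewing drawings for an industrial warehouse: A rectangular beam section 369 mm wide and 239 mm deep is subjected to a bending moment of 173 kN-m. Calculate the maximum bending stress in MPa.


I = b * h^3 / 12 = 369 * 239^3 / 12 = 419796509.25 mm^4
y = h / 2 = 239 / 2 = 119.5 mm
M = 173 kN-m = 173000000.0 N-mm
sigma = M * y / I = 173000000.0 * 119.5 / 419796509.25
= 49.25 MPa

49.25 MPa


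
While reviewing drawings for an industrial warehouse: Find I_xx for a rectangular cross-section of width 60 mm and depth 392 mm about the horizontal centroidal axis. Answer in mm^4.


I = b * h^3 / 12
= 60 * 392^3 / 12
= 60 * 60236288 / 12
= 301181440.0 mm^4

301181440.0 mm^4


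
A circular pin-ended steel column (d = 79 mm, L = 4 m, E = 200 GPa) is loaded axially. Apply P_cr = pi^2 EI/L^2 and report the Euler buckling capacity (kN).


I = pi * d^4 / 64 = 1911957.63 mm^4
L = 4000.0 mm
P_cr = pi^2 * E * I / L^2
= 9.8696 * 200000.0 * 1911957.63 / 4000.0^2
= 235878.32 N = 235.8783 kN

235.8783 kN


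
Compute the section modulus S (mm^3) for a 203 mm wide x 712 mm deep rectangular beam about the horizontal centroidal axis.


S = b * h^2 / 6
= 203 * 712^2 / 6
= 203 * 506944 / 6
= 17151605.33 mm^3

17151605.33 mm^3


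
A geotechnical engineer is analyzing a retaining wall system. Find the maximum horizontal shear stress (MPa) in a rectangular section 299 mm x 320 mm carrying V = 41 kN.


A = b * h = 299 * 320 = 95680 mm^2
V = 41 kN = 41000.0 N
tau_max = 1.5 * V / A = 1.5 * 41000.0 / 95680
= 0.6428 MPa

0.6428 MPa


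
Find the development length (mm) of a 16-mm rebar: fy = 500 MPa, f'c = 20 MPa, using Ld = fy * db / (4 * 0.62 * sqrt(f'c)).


Ld = (fy * db) / (4 * 0.62 * sqrt(f'c))
= (500 * 16) / (4 * 0.62 * sqrt(20))
= 8000 / 11.0909
= 721.31 mm

721.31 mm


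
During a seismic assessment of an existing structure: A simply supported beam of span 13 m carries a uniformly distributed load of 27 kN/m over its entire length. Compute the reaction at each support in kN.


Total load = w * L = 27 * 13 = 351 kN
By symmetry, each reaction R = total / 2 = 351 / 2 = 175.5 kN

175.5 kN


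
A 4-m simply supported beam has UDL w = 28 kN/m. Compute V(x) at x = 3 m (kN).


R_A = w * L / 2 = 28 * 4 / 2 = 56.0 kN
V(x) = R_A - w * x = 56.0 - 28 * 3
= -28.0 kN

-28.0 kN


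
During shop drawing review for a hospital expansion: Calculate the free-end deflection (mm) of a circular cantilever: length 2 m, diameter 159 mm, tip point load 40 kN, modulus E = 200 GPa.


I = pi * d^4 / 64 = pi * 159^4 / 64 = 31373169.51 mm^4
L = 2000.0 mm, P = 40000.0 N, E = 200000.0 MPa
delta = P * L^3 / (3 * E * I)
= 40000.0 * 2000.0^3 / (3 * 200000.0 * 31373169.51)
= 16.9997 mm

16.9997 mm


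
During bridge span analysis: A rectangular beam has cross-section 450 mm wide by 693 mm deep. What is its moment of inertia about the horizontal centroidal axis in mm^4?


I = b * h^3 / 12
= 450 * 693^3 / 12
= 450 * 332812557 / 12
= 12480470887.5 mm^4

12480470887.5 mm^4


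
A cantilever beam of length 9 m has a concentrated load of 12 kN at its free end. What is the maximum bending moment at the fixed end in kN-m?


For a cantilever with a point load at the free end:
M_max = P * L = 12 * 9 = 108 kN-m

108 kN-m


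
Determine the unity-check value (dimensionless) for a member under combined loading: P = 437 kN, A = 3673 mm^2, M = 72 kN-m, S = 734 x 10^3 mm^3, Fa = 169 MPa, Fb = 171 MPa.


f_a = P / A = 437000.0 / 3673 = 118.9763 MPa
f_b = M / S = 72000000.0 / 734000.0 = 98.0926 MPa
Ratio = f_a / Fa + f_b / Fb
= 118.9763 / 169 + 98.0926 / 171
= 1.2776 (dimensionless)

1.2776 (dimensionless)


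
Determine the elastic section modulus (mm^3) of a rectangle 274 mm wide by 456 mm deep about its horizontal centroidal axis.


S = b * h^2 / 6
= 274 * 456^2 / 6
= 274 * 207936 / 6
= 9495744.0 mm^3

9495744.0 mm^3


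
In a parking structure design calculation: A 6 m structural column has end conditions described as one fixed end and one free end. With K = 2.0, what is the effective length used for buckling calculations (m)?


L_eff = K * L
= 2.0 * 6
= 12.0 m

12.0 m


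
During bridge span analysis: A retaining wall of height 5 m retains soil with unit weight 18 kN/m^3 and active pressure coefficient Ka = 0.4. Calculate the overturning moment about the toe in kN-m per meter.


Pa = 0.5 * Ka * gamma * H^2
= 0.5 * 0.4 * 18 * 5^2
= 90.0 kN/m
Arm = H / 3 = 5 / 3 = 1.6667 m
Mo = Pa * arm = Pa * H / 3 = 90.0 * 5 / 3 = 150.0 kN-m/m

150.0 kN-m/m


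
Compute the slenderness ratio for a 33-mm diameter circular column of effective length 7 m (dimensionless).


Radius of gyration r = d / 4 = 33 / 4 = 8.25 mm
L_eff = 7000.0 mm
Slenderness ratio = L / r = 7000.0 / 8.25 = 848.48 (dimensionless)

848.48 (dimensionless)


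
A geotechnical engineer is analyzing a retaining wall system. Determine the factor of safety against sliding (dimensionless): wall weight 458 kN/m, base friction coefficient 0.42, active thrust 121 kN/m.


Resisting force = mu * W = 0.42 * 458 = 192.36 kN/m
FOS = Resisting / Driving = 192.36 / 121
= 1.5898 (dimensionless)

1.5898 (dimensionless)


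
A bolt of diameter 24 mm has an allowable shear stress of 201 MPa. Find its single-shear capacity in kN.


A = pi * d^2 / 4 = pi * 24^2 / 4 = 452.3893 mm^2
V = f_v * A / 1000 = 201 * 452.3893 / 1000
= 90.9303 kN

90.9303 kN


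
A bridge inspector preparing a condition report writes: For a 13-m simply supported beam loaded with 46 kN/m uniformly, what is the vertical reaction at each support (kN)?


Total load = w * L = 46 * 13 = 598 kN
By symmetry, each reaction R = total / 2 = 598 / 2 = 299.0 kN

299.0 kN


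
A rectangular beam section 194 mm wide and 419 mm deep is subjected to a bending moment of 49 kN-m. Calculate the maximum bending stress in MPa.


I = b * h^3 / 12 = 194 * 419^3 / 12 = 1189220953.83 mm^4
y = h / 2 = 419 / 2 = 209.5 mm
M = 49 kN-m = 49000000.0 N-mm
sigma = M * y / I = 49000000.0 * 209.5 / 1189220953.83
= 8.63 MPa

8.63 MPa


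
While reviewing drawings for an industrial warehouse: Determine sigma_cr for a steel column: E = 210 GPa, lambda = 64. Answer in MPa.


sigma_cr = pi^2 * E / lambda^2
= 9.8696 * 210000.0 / 64^2
= 9.8696 * 210000.0 / 4096
= 506.01 MPa

506.01 MPa


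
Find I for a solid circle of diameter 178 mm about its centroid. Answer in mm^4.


r = d / 2 = 178 / 2 = 89.0 mm
I = pi * r^4 / 4 = pi * 89.0^4 / 4
= 49277640.85 mm^4

49277640.85 mm^4


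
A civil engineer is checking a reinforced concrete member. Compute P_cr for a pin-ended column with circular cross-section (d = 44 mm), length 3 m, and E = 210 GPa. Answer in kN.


I = pi * d^4 / 64 = 183984.23 mm^4
L = 3000.0 mm
P_cr = pi^2 * E * I / L^2
= 9.8696 * 210000.0 * 183984.23 / 3000.0^2
= 42369.87 N = 42.3699 kN

42.3699 kN


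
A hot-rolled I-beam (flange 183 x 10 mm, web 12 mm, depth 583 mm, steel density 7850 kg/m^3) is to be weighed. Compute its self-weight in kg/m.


A_flanges = 2 * 183 * 10 = 3660 mm^2
A_web = (583 - 2 * 10) * 12 = 6756 mm^2
A_total = 3660 + 6756 = 10416 mm^2 = 0.010416 m^2
Weight = rho * A = 7850 * 0.010416 = 81.7656 kg/m

81.7656 kg/m


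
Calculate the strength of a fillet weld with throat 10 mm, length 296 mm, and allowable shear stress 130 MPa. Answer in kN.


Strength = throat * length * allowable stress
= 10 * 296 * 130 N
= 384800 N
= 384.8 kN

384.8 kN


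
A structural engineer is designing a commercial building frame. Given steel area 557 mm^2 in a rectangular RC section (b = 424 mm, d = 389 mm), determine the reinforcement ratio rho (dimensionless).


rho = As / (b * d)
= 557 / (424 * 389)
= 557 / 164936
= 0.003377 (dimensionless)

0.003377 (dimensionless)


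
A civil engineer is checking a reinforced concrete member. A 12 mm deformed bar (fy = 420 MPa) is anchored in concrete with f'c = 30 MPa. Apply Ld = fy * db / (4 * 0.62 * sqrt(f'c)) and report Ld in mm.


Ld = (fy * db) / (4 * 0.62 * sqrt(f'c))
= (420 * 12) / (4 * 0.62 * sqrt(30))
= 5040 / 13.5835
= 371.04 mm

371.04 mm
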